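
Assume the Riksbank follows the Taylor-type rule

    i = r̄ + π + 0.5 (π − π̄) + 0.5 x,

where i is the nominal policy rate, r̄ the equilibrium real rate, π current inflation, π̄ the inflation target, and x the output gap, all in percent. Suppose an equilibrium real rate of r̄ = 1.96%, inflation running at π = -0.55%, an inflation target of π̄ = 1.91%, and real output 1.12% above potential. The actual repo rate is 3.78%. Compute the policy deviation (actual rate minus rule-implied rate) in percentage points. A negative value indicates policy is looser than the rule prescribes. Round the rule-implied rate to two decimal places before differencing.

3.04 pp

Output 1.12% above potential → x = 1.12.
i = 1.96 + (-0.55) + 0.5 × (-0.55 − 1.91) + 0.5 × 1.12
   = 1.96 − 0.55 − 1.23 + 0.56 = 0.74
Deviation = 3.78 − 0.74 = 3.04 pp.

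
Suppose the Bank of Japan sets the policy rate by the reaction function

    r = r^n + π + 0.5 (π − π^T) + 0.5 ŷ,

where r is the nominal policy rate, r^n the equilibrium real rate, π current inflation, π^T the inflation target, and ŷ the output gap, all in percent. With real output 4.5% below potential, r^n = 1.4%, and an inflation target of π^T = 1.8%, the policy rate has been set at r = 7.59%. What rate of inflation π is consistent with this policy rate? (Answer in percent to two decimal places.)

6.23%

Output 4.5% below potential → ŷ = -4.5.
Collecting π: r = r^n + (1 + 0.5) π − 0.5 π^T + 0.5 ŷ
1.5 π = 7.59 − 1.4 + 0.5 × 1.8 − 0.5 × (-4.5) = 9.34
π = 9.34 / 1.5 = 6.23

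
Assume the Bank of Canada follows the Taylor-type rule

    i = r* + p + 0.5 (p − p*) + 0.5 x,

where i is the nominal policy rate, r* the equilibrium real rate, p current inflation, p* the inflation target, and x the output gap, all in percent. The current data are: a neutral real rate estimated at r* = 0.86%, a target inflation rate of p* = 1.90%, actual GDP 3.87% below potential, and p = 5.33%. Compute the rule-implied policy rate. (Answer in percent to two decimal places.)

5.97%

Output 3.87% below potential → x = -3.87.
i = 0.86 + 5.33 + 0.5 × (5.33 − 1.90) + 0.5 × (-3.87)
   = 0.86 + 5.33 + 1.715 − 1.935 = 5.97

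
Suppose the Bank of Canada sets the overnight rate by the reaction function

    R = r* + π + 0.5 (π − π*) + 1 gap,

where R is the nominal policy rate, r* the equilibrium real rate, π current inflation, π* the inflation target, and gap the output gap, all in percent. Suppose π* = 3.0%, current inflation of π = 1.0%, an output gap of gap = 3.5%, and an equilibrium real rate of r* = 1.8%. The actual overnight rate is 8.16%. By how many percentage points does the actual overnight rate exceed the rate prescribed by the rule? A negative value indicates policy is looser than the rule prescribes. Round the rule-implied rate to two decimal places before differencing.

R = 1.8 + 1.0 + 0.5 × (1.0 − 3.0) + 1 × 3.5
   = 1.8 + 1 − 1 + 3.5 = 5.30
Deviation = 8.16 − 5.30 = 2.86 pp.

2.86 pp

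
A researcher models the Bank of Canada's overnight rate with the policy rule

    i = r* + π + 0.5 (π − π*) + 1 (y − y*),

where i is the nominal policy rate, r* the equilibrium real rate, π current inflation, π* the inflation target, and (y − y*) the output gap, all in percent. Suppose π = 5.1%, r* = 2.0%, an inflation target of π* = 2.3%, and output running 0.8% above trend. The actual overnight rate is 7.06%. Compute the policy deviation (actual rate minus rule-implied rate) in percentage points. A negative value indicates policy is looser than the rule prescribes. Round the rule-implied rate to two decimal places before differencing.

-2.24 pp

Output 0.8% above potential → (y − y*) = 0.8.
i = 2.0 + 5.1 + 0.5 × (5.1 − 2.3) + 1 × 0.8
   = 2.0 + 5.1 + 1.4 + 0.8 = 9.30
Deviation = 7.06 − 9.30 = -2.24 pp.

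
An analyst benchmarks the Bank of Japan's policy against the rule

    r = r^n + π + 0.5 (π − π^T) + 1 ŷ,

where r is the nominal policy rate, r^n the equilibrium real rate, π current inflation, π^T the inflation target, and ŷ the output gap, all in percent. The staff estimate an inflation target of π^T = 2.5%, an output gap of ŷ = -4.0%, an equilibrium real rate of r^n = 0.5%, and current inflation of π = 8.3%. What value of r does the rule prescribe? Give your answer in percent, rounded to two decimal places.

r = 0.5 + 8.3 + 0.5 × (8.3 − 2.5) + 1 × (-4.0)
   = 0.5 + 8.3 + 2.9 − 4 = 7.70

7.70%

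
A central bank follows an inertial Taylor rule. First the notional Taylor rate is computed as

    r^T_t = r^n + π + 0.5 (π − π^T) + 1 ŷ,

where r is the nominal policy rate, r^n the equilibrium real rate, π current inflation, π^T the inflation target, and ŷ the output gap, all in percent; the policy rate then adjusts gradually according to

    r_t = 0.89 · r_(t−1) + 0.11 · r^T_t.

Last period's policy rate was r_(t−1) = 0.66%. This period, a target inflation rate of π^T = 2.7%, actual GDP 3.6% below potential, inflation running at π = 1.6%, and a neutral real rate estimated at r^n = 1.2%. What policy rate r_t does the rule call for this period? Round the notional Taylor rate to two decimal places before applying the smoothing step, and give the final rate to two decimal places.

0.44%

Output 3.6% below potential → ŷ = -3.6.
r^T_t = 1.2 + 1.6 + 0.5 × (1.6 − 2.7) + 1 × (-3.6)
   = 1.2 + 1.6 − 0.55 − 3.6 = -1.35
r_t = 0.89 × 0.66 + 0.11 × (-1.35) = 0.5874 − 0.1485 = 0.44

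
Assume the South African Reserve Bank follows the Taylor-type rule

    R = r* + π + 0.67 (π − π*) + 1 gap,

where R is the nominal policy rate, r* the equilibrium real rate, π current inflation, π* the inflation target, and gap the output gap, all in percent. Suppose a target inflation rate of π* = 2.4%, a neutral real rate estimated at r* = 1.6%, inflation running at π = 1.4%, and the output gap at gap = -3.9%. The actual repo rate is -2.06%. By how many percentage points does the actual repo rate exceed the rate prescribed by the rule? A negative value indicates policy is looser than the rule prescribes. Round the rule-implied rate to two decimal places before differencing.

R = 1.6 + 1.4 + 0.67 × (1.4 − 2.4) + 1 × (-3.9)
   = 1.6 + 1.4 − 0.67 − 3.9 = -1.57
Deviation = -2.06 − (-1.57) = -0.49 pp.

-0.49 pp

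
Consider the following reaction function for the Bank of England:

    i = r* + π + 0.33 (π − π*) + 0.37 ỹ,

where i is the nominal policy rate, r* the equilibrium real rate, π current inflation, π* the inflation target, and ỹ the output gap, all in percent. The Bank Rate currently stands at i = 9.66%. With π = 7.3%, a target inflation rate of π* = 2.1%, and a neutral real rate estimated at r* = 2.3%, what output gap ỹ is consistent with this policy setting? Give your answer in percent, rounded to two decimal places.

0.37 ỹ = 9.66 − 2.3 − 7.3 − 0.33 × (7.3 − 2.1) = -1.656
ỹ = -1.656 / 0.37 = -4.48

-4.48%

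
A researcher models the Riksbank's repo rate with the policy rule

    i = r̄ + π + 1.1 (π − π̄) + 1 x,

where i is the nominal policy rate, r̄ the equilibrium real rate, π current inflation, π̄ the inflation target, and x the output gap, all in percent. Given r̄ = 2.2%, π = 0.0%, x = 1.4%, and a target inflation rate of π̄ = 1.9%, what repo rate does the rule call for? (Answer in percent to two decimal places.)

i = 2.2 + 0.0 + 1.1 × (0.0 − 1.9) + 1 × 1.4
   = 2.2 + 0 − 2.09 + 1.4 = 1.51

1.51%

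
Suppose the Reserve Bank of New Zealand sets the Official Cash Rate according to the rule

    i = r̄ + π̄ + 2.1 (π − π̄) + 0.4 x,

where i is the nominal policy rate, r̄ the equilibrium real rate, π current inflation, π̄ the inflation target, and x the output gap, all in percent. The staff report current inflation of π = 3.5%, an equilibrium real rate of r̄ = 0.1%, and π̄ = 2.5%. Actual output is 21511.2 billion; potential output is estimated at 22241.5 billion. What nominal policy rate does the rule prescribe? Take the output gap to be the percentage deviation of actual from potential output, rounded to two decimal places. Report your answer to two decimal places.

Output gap = 100 × (21511.2 − 22241.5) / 22241.5 = -3.28%.
i = 0.10 + 2.50 + 2.1 × (3.50 − 2.50) + 0.4 × (-3.28)
   = 0.10 + 2.5 + 2.1 − 1.312 = 3.39

3.39%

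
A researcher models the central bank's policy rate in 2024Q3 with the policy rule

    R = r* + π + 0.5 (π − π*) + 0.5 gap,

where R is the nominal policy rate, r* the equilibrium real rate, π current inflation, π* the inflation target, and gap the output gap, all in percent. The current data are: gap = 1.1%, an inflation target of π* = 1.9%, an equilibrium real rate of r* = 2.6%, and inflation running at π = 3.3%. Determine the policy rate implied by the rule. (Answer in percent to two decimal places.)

7.15%

R = 2.6 + 3.3 + 0.5 × (3.3 − 1.9) + 0.5 × 1.1
   = 2.6 + 3.3 + 0.7 + 0.55 = 7.15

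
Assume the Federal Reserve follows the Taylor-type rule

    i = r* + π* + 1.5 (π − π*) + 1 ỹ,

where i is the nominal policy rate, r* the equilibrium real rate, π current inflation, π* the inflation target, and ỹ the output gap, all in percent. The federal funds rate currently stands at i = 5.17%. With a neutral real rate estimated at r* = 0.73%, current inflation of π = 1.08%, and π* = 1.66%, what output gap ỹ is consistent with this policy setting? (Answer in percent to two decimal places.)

1 ỹ = 5.17 − 0.73 − 1.66 − 1.5 × (1.08 − 1.66) = 3.65
ỹ = 3.65 / 1 = 3.65

3.65%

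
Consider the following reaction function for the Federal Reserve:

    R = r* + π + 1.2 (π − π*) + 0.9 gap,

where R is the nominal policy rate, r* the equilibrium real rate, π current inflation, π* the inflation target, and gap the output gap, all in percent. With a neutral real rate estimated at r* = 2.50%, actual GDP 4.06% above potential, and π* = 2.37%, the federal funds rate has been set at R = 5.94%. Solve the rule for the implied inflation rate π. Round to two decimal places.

1.20%

Output 4.06% above potential → gap = 4.06.
Collecting π: R = r* + (1 + 1.2) π − 1.2 π* + 0.9 gap
2.2 π = 5.94 − 2.50 + 1.2 × 2.37 − 0.9 × 4.06 = 2.63
π = 2.63 / 2.2 = 1.20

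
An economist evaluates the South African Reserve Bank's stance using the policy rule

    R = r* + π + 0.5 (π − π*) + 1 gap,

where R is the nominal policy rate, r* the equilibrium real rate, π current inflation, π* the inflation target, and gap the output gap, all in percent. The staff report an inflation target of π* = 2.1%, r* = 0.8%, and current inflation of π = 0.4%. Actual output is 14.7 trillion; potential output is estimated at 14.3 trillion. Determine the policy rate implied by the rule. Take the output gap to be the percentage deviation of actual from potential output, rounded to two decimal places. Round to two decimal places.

3.15%

Output gap = 100 × (14.7 − 14.3) / 14.3 = 2.80%.
R = 0.80 + 0.40 + 0.5 × (0.40 − 2.10) + 1 × 2.80
   = 0.80 + 0.4 − 0.85 + 2.8 = 3.15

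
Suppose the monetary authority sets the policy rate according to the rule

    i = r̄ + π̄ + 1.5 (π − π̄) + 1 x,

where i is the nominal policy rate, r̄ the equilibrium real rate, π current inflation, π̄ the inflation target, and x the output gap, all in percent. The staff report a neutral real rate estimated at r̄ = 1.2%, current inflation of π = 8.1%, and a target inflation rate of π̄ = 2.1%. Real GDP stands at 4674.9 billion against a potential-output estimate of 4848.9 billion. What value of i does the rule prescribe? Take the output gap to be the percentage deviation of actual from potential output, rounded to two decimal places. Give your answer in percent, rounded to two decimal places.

8.71%

Output gap = 100 × (4674.9 − 4848.9) / 4848.9 = -3.59%.
i = 1.20 + 2.10 + 1.5 × (8.10 − 2.10) + 1 × (-3.59)
   = 1.20 + 2.1 + 9 − 3.59 = 8.71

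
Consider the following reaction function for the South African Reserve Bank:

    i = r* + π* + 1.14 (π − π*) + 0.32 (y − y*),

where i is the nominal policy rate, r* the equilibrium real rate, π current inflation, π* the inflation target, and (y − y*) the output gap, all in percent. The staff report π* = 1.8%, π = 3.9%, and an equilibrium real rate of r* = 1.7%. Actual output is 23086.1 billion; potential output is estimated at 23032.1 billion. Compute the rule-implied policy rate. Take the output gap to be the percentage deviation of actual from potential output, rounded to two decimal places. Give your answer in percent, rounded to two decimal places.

5.97%

Output gap = 100 × (23086.1 − 23032.1) / 23032.1 = 0.23%.
i = 1.70 + 1.80 + 1.14 × (3.90 − 1.80) + 0.32 × 0.23
   = 1.70 + 1.8 + 2.394 + 0.0736 = 5.97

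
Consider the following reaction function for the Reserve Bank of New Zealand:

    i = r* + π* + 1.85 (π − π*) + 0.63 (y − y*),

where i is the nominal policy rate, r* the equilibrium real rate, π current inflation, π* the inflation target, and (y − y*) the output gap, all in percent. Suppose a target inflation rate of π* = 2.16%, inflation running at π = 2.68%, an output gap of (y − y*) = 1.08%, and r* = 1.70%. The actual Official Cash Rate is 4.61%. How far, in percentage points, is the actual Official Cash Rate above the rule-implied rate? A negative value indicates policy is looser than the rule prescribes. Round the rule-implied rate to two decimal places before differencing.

i = 1.70 + 2.16 + 1.85 × (2.68 − 2.16) + 0.63 × 1.08
   = 1.70 + 2.16 + 0.962 + 0.6804 = 5.50
Deviation = 4.61 − 5.50 = -0.89 pp.

-0.89 pp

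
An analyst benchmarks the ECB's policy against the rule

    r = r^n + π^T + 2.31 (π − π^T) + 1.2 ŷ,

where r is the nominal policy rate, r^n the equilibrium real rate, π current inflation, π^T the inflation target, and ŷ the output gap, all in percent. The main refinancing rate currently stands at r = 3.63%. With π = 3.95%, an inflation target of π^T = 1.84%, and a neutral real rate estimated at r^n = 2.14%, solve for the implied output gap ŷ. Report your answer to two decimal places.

-4.35%

1.2 ŷ = 3.63 − 2.14 − 1.84 − 2.31 × (3.95 − 1.84) = -5.2241
ŷ = -5.2241 / 1.2 = -4.35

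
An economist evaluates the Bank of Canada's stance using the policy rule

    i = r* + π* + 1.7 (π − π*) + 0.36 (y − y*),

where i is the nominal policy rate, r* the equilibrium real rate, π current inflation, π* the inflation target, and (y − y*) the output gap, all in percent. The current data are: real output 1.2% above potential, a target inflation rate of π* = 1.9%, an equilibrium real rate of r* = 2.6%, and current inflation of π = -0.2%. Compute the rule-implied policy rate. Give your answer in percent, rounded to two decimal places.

Output 1.2% above potential → (y − y*) = 1.2.
i = 2.6 + 1.9 + 1.7 × (-0.2 − 1.9) + 0.36 × 1.2
   = 2.6 + 1.9 − 3.57 + 0.432 = 1.36

1.36%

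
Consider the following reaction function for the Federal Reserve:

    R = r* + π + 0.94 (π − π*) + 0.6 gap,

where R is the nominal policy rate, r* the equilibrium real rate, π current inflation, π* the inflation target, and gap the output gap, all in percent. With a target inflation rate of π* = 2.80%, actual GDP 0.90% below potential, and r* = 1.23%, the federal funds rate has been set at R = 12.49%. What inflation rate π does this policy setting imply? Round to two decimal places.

7.44%

Output 0.90% below potential → gap = -0.90.
Collecting π: R = r* + (1 + 0.94) π − 0.94 π* + 0.6 gap
1.94 π = 12.49 − 1.23 + 0.94 × 2.80 − 0.6 × (-0.90) = 14.432
π = 14.432 / 1.94 = 7.44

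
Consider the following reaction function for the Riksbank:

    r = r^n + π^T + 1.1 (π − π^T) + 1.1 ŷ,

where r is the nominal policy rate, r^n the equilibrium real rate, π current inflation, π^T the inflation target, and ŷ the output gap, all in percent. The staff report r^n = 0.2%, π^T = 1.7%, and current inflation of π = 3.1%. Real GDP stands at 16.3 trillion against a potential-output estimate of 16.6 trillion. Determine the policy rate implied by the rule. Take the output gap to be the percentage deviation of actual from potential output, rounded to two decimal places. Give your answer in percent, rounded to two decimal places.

1.45%

Output gap = 100 × (16.3 − 16.6) / 16.6 = -1.81%.
r = 0.20 + 1.70 + 1.1 × (3.10 − 1.70) + 1.1 × (-1.81)
   = 0.20 + 1.7 + 1.54 − 1.991 = 1.45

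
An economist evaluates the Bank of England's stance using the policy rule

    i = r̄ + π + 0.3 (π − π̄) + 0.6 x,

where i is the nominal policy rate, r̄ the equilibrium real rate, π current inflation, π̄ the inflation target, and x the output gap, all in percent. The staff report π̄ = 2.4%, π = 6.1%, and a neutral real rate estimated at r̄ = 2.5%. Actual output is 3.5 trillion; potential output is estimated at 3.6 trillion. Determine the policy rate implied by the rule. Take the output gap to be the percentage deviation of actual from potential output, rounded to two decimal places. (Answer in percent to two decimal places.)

8.04%

Output gap = 100 × (3.5 − 3.6) / 3.6 = -2.78%.
i = 2.50 + 6.10 + 0.3 × (6.10 − 2.40) + 0.6 × (-2.78)
   = 2.50 + 6.1 + 1.11 − 1.668 = 8.04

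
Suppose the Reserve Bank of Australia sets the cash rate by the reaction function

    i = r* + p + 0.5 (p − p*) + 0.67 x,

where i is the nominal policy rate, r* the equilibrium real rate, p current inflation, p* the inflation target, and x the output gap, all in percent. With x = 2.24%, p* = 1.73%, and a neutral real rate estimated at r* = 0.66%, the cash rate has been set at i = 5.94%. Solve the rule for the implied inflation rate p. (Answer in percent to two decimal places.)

Collecting p: i = r* + (1 + 0.5) p − 0.5 p* + 0.67 x
1.5 p = 5.94 − 0.66 + 0.5 × 1.73 − 0.67 × 2.24 = 4.6442
p = 4.6442 / 1.5 = 3.10

3.10%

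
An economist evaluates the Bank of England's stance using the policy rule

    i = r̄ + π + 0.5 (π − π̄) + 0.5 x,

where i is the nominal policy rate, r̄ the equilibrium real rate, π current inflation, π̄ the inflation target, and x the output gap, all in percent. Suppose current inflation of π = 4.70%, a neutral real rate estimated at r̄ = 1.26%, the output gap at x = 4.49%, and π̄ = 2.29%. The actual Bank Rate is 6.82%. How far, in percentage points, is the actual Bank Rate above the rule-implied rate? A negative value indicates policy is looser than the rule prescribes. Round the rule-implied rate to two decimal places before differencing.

i = 1.26 + 4.70 + 0.5 × (4.70 − 2.29) + 0.5 × 4.49
   = 1.26 + 4.7 + 1.205 + 2.245 = 9.41
Deviation = 6.82 − 9.41 = -2.59 pp.

-2.59 pp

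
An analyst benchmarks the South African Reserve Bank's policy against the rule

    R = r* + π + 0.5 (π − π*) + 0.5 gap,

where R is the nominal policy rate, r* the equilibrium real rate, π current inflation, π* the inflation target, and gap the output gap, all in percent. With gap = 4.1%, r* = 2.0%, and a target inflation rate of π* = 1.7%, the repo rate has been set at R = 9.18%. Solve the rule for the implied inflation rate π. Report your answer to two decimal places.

Collecting π: R = r* + (1 + 0.5) π − 0.5 π* + 0.5 gap
1.5 π = 9.18 − 2.0 + 0.5 × 1.7 − 0.5 × 4.1 = 5.98
π = 5.98 / 1.5 = 3.99

3.99%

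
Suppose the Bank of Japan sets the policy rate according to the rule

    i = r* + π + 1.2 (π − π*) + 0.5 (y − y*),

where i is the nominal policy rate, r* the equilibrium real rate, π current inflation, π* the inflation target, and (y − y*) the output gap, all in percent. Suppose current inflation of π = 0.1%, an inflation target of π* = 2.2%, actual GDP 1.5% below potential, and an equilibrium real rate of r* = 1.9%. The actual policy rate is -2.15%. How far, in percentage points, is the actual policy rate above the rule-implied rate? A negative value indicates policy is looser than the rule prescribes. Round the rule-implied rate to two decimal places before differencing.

Output 1.5% below potential → (y − y*) = -1.5.
i = 1.9 + 0.1 + 1.2 × (0.1 − 2.2) + 0.5 × (-1.5)
   = 1.9 + 0.1 − 2.52 − 0.75 = -1.27
Deviation = -2.15 − (-1.27) = -0.88 pp.

-0.88 pp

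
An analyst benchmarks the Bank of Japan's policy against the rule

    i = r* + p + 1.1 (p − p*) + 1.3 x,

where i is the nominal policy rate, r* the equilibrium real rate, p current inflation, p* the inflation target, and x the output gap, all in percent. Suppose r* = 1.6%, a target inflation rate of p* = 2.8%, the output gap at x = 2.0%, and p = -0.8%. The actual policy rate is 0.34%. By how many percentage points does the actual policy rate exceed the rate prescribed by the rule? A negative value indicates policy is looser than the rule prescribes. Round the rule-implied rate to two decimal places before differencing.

i = 1.6 + (-0.8) + 1.1 × (-0.8 − 2.8) + 1.3 × 2.0
   = 1.6 − 0.8 − 3.96 + 2.6 = -0.56
Deviation = 0.34 − (-0.56) = 0.90 pp.

0.90 pp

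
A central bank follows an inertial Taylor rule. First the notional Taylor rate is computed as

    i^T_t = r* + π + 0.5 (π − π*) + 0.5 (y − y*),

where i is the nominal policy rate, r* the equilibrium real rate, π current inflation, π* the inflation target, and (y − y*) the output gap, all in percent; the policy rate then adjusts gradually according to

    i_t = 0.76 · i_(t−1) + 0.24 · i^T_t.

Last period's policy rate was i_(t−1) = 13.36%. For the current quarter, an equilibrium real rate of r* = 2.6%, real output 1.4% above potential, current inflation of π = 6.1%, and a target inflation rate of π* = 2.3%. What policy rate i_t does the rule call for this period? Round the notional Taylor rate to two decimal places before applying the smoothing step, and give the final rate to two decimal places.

12.87%

Output 1.4% above potential → (y − y*) = 1.4.
i^T_t = 2.6 + 6.1 + 0.5 × (6.1 − 2.3) + 0.5 × 1.4
   = 2.6 + 6.1 + 1.9 + 0.7 = 11.30
i_t = 0.76 × 13.36 + 0.24 × 11.30 = 10.1536 + 2.712 = 12.87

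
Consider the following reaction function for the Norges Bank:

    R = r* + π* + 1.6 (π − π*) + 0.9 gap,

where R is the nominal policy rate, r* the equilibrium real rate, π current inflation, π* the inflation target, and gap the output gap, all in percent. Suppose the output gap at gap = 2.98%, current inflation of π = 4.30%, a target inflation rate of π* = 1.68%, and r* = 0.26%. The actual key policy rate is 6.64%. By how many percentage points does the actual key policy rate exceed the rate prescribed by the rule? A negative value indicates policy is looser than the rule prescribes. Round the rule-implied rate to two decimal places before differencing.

-2.17 pp

R = 0.26 + 1.68 + 1.6 × (4.30 − 1.68) + 0.9 × 2.98
   = 0.26 + 1.68 + 4.192 + 2.682 = 8.81
Deviation = 6.64 − 8.81 = -2.17 pp.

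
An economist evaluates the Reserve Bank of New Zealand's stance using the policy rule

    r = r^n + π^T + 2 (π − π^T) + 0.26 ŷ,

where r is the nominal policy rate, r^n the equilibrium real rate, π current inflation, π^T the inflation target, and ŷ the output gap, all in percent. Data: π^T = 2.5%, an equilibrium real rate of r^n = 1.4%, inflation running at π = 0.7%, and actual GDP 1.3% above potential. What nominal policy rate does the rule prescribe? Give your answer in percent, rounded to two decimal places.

Output 1.3% above potential → ŷ = 1.3.
r = 1.4 + 2.5 + 2 × (0.7 − 2.5) + 0.26 × 1.3
   = 1.4 + 2.5 − 3.6 + 0.338 = 0.64

0.64%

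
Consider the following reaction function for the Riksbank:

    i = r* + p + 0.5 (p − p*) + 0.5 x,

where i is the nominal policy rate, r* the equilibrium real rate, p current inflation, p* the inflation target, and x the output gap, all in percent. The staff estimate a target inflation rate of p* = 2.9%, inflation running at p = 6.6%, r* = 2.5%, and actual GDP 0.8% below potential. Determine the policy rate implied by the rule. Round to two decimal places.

Output 0.8% below potential → x = -0.8.
i = 2.5 + 6.6 + 0.5 × (6.6 − 2.9) + 0.5 × (-0.8)
   = 2.5 + 6.6 + 1.85 − 0.4 = 10.55

10.55%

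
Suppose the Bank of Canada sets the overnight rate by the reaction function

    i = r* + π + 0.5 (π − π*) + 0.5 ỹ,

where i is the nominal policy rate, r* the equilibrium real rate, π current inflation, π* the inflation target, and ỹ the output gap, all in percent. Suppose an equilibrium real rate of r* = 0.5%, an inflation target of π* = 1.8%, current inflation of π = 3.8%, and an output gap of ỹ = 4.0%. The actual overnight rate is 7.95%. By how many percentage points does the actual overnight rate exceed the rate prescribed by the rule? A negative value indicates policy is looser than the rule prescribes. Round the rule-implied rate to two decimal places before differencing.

i = 0.5 + 3.8 + 0.5 × (3.8 − 1.8) + 0.5 × 4.0
   = 0.5 + 3.8 + 1 + 2 = 7.30
Deviation = 7.95 − 7.30 = 0.65 pp.

0.65 pp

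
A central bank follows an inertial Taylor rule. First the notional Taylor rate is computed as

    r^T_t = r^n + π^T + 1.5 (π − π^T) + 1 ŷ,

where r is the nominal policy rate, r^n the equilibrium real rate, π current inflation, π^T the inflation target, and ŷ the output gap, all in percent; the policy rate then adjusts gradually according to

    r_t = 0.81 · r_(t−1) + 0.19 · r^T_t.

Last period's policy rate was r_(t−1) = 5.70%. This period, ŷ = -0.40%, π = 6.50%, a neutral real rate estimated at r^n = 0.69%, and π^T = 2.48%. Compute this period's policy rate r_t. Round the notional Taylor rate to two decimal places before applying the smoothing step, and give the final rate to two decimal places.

r^T_t = 0.69 + 2.48 + 1.5 × (6.50 − 2.48) + 1 × (-0.40)
   = 0.69 + 2.48 + 6.03 − 0.4 = 8.80
r_t = 0.81 × 5.70 + 0.19 × 8.80 = 4.617 + 1.672 = 6.29

6.29%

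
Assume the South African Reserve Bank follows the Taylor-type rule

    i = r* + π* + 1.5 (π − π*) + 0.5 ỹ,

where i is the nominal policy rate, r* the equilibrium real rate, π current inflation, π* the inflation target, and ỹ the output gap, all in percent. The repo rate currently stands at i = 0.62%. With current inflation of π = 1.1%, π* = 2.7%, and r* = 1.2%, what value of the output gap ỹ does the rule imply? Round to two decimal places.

-1.76%

0.5 ỹ = 0.62 − 1.2 − 2.7 − 1.5 × (1.1 − 2.7) = -0.88
ỹ = -0.88 / 0.5 = -1.76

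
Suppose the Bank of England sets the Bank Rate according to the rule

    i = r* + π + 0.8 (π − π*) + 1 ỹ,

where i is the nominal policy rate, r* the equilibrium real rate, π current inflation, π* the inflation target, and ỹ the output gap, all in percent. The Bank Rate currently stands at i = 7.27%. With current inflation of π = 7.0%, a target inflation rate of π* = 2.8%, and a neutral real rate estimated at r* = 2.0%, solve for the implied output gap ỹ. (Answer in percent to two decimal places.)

1 ỹ = 7.27 − 2.0 − 7.0 − 0.8 × (7.0 − 2.8) = -5.09
ỹ = -5.09 / 1 = -5.09

-5.09%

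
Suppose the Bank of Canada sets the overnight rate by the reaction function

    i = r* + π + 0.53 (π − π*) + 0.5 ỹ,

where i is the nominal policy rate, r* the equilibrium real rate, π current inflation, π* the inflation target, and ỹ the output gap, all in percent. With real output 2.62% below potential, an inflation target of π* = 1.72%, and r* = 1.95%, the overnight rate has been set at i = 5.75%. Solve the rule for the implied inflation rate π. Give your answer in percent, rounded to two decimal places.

3.94%

Output 2.62% below potential → ỹ = -2.62.
Collecting π: i = r* + (1 + 0.53) π − 0.53 π* + 0.5 ỹ
1.53 π = 5.75 − 1.95 + 0.53 × 1.72 − 0.5 × (-2.62) = 6.0216
π = 6.0216 / 1.53 = 3.94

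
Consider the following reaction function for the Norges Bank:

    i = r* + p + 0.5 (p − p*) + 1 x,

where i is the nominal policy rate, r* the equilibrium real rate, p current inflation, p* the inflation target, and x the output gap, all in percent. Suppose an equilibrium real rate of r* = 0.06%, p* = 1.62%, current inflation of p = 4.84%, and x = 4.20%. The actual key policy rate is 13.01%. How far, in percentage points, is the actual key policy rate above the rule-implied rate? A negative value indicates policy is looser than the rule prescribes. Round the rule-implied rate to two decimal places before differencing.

i = 0.06 + 4.84 + 0.5 × (4.84 − 1.62) + 1 × 4.20
   = 0.06 + 4.84 + 1.61 + 4.2 = 10.71
Deviation = 13.01 − 10.71 = 2.30 pp.

2.30 pp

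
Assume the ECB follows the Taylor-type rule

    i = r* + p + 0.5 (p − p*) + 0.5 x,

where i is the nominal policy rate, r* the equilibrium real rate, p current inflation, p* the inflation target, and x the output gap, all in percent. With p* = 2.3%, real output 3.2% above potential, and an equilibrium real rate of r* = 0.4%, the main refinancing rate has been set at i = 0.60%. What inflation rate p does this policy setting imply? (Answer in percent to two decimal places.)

Output 3.2% above potential → x = 3.2.
Collecting p: i = r* + (1 + 0.5) p − 0.5 p* + 0.5 x
1.5 p = 0.60 − 0.4 + 0.5 × 2.3 − 0.5 × 3.2 = -0.25
p = -0.25 / 1.5 = -0.17

-0.17%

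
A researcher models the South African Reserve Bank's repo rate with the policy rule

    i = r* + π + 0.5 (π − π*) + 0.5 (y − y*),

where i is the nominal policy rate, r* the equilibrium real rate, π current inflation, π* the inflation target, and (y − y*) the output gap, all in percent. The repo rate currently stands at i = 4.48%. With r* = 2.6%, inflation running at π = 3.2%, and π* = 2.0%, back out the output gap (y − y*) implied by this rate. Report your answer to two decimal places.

-3.84%

0.5 (y − y*) = 4.48 − 2.6 − 3.2 − 0.5 × (3.2 − 2.0) = -1.92
(y − y*) = -1.92 / 0.5 = -3.84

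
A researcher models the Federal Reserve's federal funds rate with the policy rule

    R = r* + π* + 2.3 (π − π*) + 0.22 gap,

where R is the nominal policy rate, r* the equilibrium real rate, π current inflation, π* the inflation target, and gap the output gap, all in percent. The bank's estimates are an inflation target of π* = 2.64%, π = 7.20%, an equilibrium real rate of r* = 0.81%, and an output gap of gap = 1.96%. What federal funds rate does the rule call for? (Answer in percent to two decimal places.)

R = 0.81 + 2.64 + 2.3 × (7.20 − 2.64) + 0.22 × 1.96
   = 0.81 + 2.64 + 10.488 + 0.4312 = 14.37

14.37%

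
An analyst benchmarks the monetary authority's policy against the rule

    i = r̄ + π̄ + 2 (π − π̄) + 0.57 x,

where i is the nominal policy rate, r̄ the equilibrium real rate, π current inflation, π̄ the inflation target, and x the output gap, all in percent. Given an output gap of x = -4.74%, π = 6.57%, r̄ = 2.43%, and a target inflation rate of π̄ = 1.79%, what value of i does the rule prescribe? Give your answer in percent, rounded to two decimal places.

i = 2.43 + 1.79 + 2 × (6.57 − 1.79) + 0.57 × (-4.74)
   = 2.43 + 1.79 + 9.56 − 2.7018 = 11.08

11.08%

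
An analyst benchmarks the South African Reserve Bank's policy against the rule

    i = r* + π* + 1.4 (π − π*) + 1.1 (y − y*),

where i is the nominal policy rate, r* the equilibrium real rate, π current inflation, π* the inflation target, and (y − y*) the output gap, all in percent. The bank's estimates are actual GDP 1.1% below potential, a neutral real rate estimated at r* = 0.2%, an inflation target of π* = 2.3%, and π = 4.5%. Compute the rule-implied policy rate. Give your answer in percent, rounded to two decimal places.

4.37%

Output 1.1% below potential → (y − y*) = -1.1.
i = 0.2 + 2.3 + 1.4 × (4.5 − 2.3) + 1.1 × (-1.1)
   = 0.2 + 2.3 + 3.08 − 1.21 = 4.37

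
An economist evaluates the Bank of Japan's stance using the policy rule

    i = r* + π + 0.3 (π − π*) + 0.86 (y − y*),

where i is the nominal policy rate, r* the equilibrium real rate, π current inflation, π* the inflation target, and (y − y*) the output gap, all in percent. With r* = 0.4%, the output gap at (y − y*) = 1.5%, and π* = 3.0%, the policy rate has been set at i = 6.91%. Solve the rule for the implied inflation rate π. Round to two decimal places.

4.71%

Collecting π: i = r* + (1 + 0.3) π − 0.3 π* + 0.86 (y − y*)
1.3 π = 6.91 − 0.4 + 0.3 × 3.0 − 0.86 × 1.5 = 6.12
π = 6.12 / 1.3 = 4.71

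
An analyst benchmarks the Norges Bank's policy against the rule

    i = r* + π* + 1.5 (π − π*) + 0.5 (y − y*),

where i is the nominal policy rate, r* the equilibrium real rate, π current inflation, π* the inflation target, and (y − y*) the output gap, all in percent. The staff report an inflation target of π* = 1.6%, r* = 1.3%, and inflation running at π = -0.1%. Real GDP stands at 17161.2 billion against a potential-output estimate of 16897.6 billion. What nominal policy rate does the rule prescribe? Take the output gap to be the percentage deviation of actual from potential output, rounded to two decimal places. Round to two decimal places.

1.13%

Output gap = 100 × (17161.2 − 16897.6) / 16897.6 = 1.56%.
i = 1.30 + 1.60 + 1.5 × (-0.10 − 1.60) + 0.5 × 1.56
   = 1.30 + 1.6 − 2.55 + 0.78 = 1.13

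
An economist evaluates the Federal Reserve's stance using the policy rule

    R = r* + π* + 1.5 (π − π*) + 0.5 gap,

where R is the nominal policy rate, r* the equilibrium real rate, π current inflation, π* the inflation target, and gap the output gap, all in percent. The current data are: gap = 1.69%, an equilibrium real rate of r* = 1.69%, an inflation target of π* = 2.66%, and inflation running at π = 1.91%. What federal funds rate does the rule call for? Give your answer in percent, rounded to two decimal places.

4.07%

R = 1.69 + 2.66 + 1.5 × (1.91 − 2.66) + 0.5 × 1.69
   = 1.69 + 2.66 − 1.125 + 0.845 = 4.07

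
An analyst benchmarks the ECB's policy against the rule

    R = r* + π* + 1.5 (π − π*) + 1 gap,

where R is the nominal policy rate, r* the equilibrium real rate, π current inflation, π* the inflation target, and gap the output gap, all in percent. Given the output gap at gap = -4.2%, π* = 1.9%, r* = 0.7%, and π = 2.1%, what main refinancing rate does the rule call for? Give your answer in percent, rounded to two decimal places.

R = 0.7 + 1.9 + 1.5 × (2.1 − 1.9) + 1 × (-4.2)
   = 0.7 + 1.9 + 0.3 − 4.2 = -1.30

-1.30%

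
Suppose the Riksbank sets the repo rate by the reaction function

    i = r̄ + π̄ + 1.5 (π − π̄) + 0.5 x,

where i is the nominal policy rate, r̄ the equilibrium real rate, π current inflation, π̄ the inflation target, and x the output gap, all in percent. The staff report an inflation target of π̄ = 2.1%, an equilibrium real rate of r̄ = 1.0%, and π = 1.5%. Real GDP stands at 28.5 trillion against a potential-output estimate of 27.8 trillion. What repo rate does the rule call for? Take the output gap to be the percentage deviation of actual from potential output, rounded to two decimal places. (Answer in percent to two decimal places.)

Output gap = 100 × (28.5 − 27.8) / 27.8 = 2.52%.
i = 1.00 + 2.10 + 1.5 × (1.50 − 2.10) + 0.5 × 2.52
   = 1.00 + 2.1 − 0.9 + 1.26 = 3.46

3.46%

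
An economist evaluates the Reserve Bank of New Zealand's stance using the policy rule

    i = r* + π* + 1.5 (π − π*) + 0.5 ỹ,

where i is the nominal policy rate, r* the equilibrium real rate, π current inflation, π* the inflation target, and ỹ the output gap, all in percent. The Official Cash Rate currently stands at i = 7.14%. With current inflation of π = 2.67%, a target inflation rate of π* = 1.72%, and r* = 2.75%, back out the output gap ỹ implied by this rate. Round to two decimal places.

2.49%

0.5 ỹ = 7.14 − 2.75 − 1.72 − 1.5 × (2.67 − 1.72) = 1.245
ỹ = 1.245 / 0.5 = 2.49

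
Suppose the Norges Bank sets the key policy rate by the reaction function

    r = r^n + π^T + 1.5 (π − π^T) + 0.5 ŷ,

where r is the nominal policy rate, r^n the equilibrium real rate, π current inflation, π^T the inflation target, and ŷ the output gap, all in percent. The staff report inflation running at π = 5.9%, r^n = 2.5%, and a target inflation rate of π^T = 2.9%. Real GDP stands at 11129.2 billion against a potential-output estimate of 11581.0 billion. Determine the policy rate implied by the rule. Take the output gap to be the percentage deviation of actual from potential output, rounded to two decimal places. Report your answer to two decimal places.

Output gap = 100 × (11129.2 − 11581.0) / 11581.0 = -3.90%.
r = 2.50 + 2.90 + 1.5 × (5.90 − 2.90) + 0.5 × (-3.90)
   = 2.50 + 2.9 + 4.5 − 1.95 = 7.95

7.95%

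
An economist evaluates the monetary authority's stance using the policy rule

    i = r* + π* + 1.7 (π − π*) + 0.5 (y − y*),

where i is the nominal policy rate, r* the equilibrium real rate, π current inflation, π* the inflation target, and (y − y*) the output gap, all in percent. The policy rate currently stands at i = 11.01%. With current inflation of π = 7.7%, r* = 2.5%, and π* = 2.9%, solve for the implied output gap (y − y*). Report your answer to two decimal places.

-5.10%

0.5 (y − y*) = 11.01 − 2.5 − 2.9 − 1.7 × (7.7 − 2.9) = -2.55
(y − y*) = -2.55 / 0.5 = -5.10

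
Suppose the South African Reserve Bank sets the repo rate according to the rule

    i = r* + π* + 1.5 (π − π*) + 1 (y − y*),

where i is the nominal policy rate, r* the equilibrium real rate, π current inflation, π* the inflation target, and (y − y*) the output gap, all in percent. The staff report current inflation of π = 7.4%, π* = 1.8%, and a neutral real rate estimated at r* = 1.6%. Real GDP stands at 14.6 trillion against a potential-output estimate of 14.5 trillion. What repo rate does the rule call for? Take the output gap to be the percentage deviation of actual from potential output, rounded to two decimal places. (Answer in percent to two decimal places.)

Output gap = 100 × (14.6 − 14.5) / 14.5 = 0.69%.
i = 1.60 + 1.80 + 1.5 × (7.40 − 1.80) + 1 × 0.69
   = 1.60 + 1.8 + 8.4 + 0.69 = 12.49

12.49%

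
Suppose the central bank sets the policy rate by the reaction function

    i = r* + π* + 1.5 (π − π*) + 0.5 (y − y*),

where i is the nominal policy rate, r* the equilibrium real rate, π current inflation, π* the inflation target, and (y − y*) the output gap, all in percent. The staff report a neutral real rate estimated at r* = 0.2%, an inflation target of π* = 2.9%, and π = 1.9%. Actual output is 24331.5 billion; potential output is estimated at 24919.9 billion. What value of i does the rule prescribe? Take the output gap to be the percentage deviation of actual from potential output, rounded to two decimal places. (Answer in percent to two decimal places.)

Output gap = 100 × (24331.5 − 24919.9) / 24919.9 = -2.36%.
i = 0.20 + 2.90 + 1.5 × (1.90 − 2.90) + 0.5 × (-2.36)
   = 0.20 + 2.9 − 1.5 − 1.18 = 0.42

0.42%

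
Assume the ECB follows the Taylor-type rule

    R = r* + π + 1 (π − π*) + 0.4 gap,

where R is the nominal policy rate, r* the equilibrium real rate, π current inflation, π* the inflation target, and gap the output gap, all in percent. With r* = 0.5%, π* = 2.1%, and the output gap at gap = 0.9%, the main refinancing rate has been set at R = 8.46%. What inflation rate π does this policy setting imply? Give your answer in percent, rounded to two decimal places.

4.85%

Collecting π: R = r* + (1 + 1) π − 1 π* + 0.4 gap
2 π = 8.46 − 0.5 + 1 × 2.1 − 0.4 × 0.9 = 9.7
π = 9.7 / 2 = 4.85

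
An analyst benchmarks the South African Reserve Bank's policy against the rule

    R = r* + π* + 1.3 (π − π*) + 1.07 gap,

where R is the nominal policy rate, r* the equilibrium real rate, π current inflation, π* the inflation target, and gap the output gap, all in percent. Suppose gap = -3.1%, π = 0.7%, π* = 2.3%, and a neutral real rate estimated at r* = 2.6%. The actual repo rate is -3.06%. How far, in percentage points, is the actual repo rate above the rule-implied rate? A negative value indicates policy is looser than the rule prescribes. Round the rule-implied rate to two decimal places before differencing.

-2.56 pp

R = 2.6 + 2.3 + 1.3 × (0.7 − 2.3) + 1.07 × (-3.1)
   = 2.6 + 2.3 − 2.08 − 3.317 = -0.50
Deviation = -3.06 − (-0.50) = -2.56 pp.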